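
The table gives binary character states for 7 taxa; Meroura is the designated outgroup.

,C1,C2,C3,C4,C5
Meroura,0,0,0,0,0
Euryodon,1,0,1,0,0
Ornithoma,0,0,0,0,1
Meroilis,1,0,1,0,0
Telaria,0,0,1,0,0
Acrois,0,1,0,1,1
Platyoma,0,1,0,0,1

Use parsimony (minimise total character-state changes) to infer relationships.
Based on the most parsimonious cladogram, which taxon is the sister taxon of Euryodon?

Meroilis

The outgroup has state '0' for every character, so '1' is the derived state throughout.
C1: derived state '1' in Euryodon and Meroilis only — synapomorphy for {Euryodon, Meroilis}.
C2: derived state '1' in Acrois and Platyoma only — synapomorphy for {Acrois, Platyoma}.
C3: derived state '1' in Euryodon, Meroilis, and Telaria only — synapomorphy for {Euryodon, Meroilis, Telaria}.
C4 (derived state '1') is unique to Acrois (autapomorphy; uninformative for grouping).
Only Acrois, Ornithoma, and Platyoma show the derived state '1' for C5, supporting them as a clade.
Most parsimonious ingroup topology: (((Euryodon,Meroilis),Telaria),(Ornithoma,(Acrois,Platyoma))).
Euryodon and Meroilis form a cherry on this tree, so they are sister taxa.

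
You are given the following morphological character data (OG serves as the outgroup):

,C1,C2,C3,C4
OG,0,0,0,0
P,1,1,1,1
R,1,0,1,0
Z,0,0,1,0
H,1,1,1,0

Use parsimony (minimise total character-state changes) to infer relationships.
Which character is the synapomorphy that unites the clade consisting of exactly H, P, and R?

C1

The outgroup has state '0' for every character, so '1' is the derived state throughout.
C1 (derived state '1') is shared by H, P, and R — a synapomorphy uniting that clade.
C2: derived state '1' in H and P only — synapomorphy for {H, P}.
All ingroup taxa share the derived state '1' for C3; it defines the ingroup but does not resolve relationships within it.
C4: derived state '1' in P only — an autapomorphy, so it tells us nothing about relationships among taxa.
Most parsimonious ingroup topology: (((P,H),R),Z).
The clade {H, P, R} is supported by C1: its derived state '1' occurs in exactly those taxa and in no other taxon (including the outgroup).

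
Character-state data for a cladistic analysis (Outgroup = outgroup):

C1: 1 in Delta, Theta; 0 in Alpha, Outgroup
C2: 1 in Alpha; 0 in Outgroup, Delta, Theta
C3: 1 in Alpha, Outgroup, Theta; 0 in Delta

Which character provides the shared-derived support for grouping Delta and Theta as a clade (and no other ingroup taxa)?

C1

Character polarity is set by the outgroup: the derived state is whichever differs from the outgroup's state, so for C3 the derived state is '0', and for the remaining characters it is '1'.
C1 (derived state '1') is shared by Delta and Theta — a synapomorphy uniting that clade.
C2 (derived state '1') is unique to Alpha (autapomorphy; uninformative for grouping).
C3: derived state '0' in Delta only — an autapomorphy, so it tells us nothing about relationships among taxa.
Most parsimonious ingroup topology: ((Delta,Theta),Alpha).
The clade {Delta, Theta} is supported by C1: its derived state '1' occurs in exactly those taxa and in no other taxon (including the outgroup).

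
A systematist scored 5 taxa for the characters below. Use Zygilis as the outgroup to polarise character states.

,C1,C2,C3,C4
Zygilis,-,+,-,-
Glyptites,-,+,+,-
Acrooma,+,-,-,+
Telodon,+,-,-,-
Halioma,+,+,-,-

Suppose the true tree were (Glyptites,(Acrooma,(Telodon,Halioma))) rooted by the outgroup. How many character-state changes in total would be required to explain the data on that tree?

Map each character onto (Glyptites,(Acrooma,(Telodon,Halioma))) (rooted by Zygilis) and count the minimum state changes it requires (Fitch parsimony):
C1: 1; C2: 2; C3: 1; C4: 1.
Total tree length = 5.

5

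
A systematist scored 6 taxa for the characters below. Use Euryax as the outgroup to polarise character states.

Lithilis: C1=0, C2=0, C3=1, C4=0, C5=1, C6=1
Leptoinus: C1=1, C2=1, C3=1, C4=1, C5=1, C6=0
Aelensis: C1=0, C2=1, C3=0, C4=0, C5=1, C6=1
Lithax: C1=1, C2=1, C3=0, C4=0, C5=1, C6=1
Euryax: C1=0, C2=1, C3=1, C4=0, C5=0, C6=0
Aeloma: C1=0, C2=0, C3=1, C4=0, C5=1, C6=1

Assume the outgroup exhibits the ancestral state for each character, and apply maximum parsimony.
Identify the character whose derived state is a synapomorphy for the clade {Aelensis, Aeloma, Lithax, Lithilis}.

Character polarity is set by the outgroup: the derived state is whichever differs from the outgroup's state, so for C2, C3 the derived state is '0', and for the remaining characters it is '1'.
C1 (state '1') occurs in Leptoinus and Lithax but conflicts with the nesting implied by the other characters — most parsimoniously interpreted as homoplasy.
C2 (derived state '0') is shared by Aeloma and Lithilis — a synapomorphy uniting that clade.
Only Aelensis and Lithax show the derived state '0' for C3, supporting them as a clade.
C4 (derived state '1') is unique to Leptoinus (autapomorphy; uninformative for grouping).
C5 (derived state '1') is shared by all ingroup taxa — unites the whole ingroup.
C6: derived state '1' in Aelensis, Aeloma, Lithax, and Lithilis only — synapomorphy for {Aelensis, Aeloma, Lithax, Lithilis}.
Most parsimonious ingroup topology: (((Lithax,Aelensis),(Lithilis,Aeloma)),Leptoinus).
The clade {Aelensis, Aeloma, Lithax, Lithilis} is supported by C6: its derived state '1' occurs in exactly those taxa and in no other taxon (including the outgroup).

C6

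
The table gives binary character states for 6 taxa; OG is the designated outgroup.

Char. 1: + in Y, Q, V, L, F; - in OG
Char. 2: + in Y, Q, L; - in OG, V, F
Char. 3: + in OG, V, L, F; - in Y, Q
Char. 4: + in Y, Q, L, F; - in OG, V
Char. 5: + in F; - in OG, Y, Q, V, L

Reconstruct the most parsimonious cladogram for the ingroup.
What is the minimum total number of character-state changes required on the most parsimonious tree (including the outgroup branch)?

Character polarity is set by the outgroup: the derived state is whichever differs from the outgroup's state, so for Char. 3 the derived state is '-', and for the remaining characters it is '+'.
Char. 1 (derived state '+') is shared by all ingroup taxa — unites the whole ingroup.
Char. 2: derived state '+' in L, Q, and Y only — synapomorphy for {L, Q, Y}.
Char. 3 (derived state '-') is shared by Q and Y — a synapomorphy uniting that clade.
Char. 4: derived state '+' in F, L, Q, and Y only — synapomorphy for {F, L, Q, Y}.
Char. 5: derived state '+' in F only — an autapomorphy, so it tells us nothing about relationships among taxa.
Most parsimonious ingroup topology: ((((Y,Q),L),F),V).
Changes per character on this tree: Char. 1: 1; Char. 2: 1; Char. 3: 1; Char. 4: 1; Char. 5: 1.
Total = 5.

5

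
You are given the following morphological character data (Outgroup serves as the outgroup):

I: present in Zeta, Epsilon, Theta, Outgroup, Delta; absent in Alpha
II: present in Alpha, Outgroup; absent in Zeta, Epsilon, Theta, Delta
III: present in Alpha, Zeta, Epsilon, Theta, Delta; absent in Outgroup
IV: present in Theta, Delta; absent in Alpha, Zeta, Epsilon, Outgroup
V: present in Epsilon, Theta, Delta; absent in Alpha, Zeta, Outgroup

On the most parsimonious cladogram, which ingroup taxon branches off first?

Character polarity is set by the outgroup: the derived state is whichever differs from the outgroup's state, so for I, II the derived state is 'absent', and for the remaining characters it is 'present'.
I (derived state 'absent') is unique to Alpha (autapomorphy; uninformative for grouping).
Only Delta, Epsilon, Theta, and Zeta show the derived state 'absent' for II, supporting them as a clade.
III (derived state 'present') is shared by all ingroup taxa — unites the whole ingroup.
IV (derived state 'present') is shared by Delta and Theta — a synapomorphy uniting that clade.
Only Delta, Epsilon, and Theta show the derived state 'present' for V, supporting them as a clade.
Most parsimonious ingroup topology: (Alpha,(((Theta,Delta),Epsilon),Zeta)).
Alpha is sister to the clade containing all other ingroup taxa, so it is the earliest-diverging (most basal) ingroup lineage.

Alpha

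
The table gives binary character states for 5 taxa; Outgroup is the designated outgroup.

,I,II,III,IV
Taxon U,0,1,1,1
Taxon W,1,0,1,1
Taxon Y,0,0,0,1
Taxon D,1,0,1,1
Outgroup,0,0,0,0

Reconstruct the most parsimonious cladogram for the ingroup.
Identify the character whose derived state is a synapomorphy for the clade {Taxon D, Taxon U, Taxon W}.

The outgroup has state '0' for every character, so '1' is the derived state throughout.
I: derived state '1' in Taxon D and Taxon W only — synapomorphy for {Taxon D, Taxon W}.
II (derived state '1') is unique to Taxon U (autapomorphy; uninformative for grouping).
III (derived state '1') is shared by Taxon D, Taxon U, and Taxon W — a synapomorphy uniting that clade.
All ingroup taxa share the derived state '1' for IV; it defines the ingroup but does not resolve relationships within it.
Most parsimonious ingroup topology: (Taxon Y,((Taxon W,Taxon D),Taxon U)).
The clade {Taxon D, Taxon U, Taxon W} is supported by III: its derived state '1' occurs in exactly those taxa and in no other taxon (including the outgroup).

III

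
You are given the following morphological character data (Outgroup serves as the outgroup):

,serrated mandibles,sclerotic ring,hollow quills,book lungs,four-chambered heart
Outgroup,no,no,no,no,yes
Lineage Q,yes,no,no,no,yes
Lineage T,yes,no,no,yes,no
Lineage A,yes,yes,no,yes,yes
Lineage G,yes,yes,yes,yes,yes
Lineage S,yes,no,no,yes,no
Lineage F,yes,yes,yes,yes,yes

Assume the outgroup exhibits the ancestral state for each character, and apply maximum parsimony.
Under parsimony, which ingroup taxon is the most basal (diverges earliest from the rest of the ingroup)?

Character polarity is set by the outgroup: the derived state is whichever differs from the outgroup's state, so for four-chambered heart the derived state is 'no', and for the remaining characters it is 'yes'.
All ingroup taxa share the derived state 'yes' for serrated mandibles; it defines the ingroup but does not resolve relationships within it.
sclerotic ring: derived state 'yes' in Lineage A, Lineage F, and Lineage G only — synapomorphy for {Lineage A, Lineage F, Lineage G}.
hollow quills (derived state 'yes') is shared by Lineage F and Lineage G — a synapomorphy uniting that clade.
book lungs (derived state 'yes') is shared by Lineage A, Lineage F, Lineage G, Lineage S, and Lineage T — a synapomorphy uniting that clade.
four-chambered heart (derived state 'no') is shared by Lineage S and Lineage T — a synapomorphy uniting that clade.
Most parsimonious ingroup topology: (Lineage Q,((Lineage T,Lineage S),(Lineage A,(Lineage G,Lineage F)))).
Lineage Q is sister to the clade containing all other ingroup taxa, so it is the earliest-diverging (most basal) ingroup lineage.

Lineage Q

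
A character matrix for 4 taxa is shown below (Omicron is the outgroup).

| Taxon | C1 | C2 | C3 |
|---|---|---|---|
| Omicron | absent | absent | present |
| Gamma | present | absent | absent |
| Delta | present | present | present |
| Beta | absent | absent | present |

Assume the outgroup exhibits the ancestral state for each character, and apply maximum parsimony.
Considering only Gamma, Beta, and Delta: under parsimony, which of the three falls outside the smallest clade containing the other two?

Character polarity is set by the outgroup: the derived state is whichever differs from the outgroup's state, so for C3 the derived state is 'absent', and for the remaining characters it is 'present'.
Only Delta and Gamma show the derived state 'present' for C1, supporting them as a clade.
C2 (derived state 'present') is unique to Delta (autapomorphy; uninformative for grouping).
C3: derived state 'absent' in Gamma only — an autapomorphy, so it tells us nothing about relationships among taxa.
Most parsimonious ingroup topology: ((Gamma,Delta),Beta).
Delta and Gamma share a more recent common ancestor with each other than either does with Beta, so Beta is the least closely related of the three.

Beta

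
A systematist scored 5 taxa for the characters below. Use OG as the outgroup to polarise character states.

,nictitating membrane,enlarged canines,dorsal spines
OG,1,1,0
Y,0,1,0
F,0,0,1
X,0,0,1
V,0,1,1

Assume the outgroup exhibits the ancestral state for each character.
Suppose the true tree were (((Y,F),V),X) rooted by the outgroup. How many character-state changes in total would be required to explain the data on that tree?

Map each character onto (((Y,F),V),X) (rooted by OG) and count the minimum state changes it requires (Fitch parsimony):
nictitating membrane: 1; enlarged canines: 2; dorsal spines: 2.
Total tree length = 5.

5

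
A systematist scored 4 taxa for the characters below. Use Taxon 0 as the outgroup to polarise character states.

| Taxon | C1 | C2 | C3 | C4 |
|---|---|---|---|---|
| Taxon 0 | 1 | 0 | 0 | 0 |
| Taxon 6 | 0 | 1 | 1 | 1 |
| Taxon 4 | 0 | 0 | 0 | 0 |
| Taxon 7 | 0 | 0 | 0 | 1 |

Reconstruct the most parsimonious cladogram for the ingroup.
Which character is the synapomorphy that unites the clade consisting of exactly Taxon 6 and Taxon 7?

Character polarity is set by the outgroup: the derived state is whichever differs from the outgroup's state, so for C1 the derived state is '0', and for the remaining characters it is '1'.
All ingroup taxa share the derived state '0' for C1; it defines the ingroup but does not resolve relationships within it.
C2: derived state '1' in Taxon 6 only — an autapomorphy, so it tells us nothing about relationships among taxa.
C3 (derived state '1') is unique to Taxon 6 (autapomorphy; uninformative for grouping).
C4: derived state '1' in Taxon 6 and Taxon 7 only — synapomorphy for {Taxon 6, Taxon 7}.
Most parsimonious ingroup topology: ((Taxon 6,Taxon 7),Taxon 4).
The clade {Taxon 6, Taxon 7} is supported by C4: its derived state '1' occurs in exactly those taxa and in no other taxon (including the outgroup).

C4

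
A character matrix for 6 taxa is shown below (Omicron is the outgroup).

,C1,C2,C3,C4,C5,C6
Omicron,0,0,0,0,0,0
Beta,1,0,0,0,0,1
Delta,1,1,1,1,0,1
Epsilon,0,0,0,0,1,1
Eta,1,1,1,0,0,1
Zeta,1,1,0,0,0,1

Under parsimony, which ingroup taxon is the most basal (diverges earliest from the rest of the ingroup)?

Epsilon

The outgroup has state '0' for every character, so '1' is the derived state throughout.
Only Beta, Delta, Eta, and Zeta show the derived state '1' for C1, supporting them as a clade.
C2: derived state '1' in Delta, Eta, and Zeta only — synapomorphy for {Delta, Eta, Zeta}.
C3 (derived state '1') is shared by Delta and Eta — a synapomorphy uniting that clade.
C4 (derived state '1') is unique to Delta (autapomorphy; uninformative for grouping).
C5 (derived state '1') is unique to Epsilon (autapomorphy; uninformative for grouping).
All ingroup taxa share the derived state '1' for C6; it defines the ingroup but does not resolve relationships within it.
Most parsimonious ingroup topology: ((Beta,((Delta,Eta),Zeta)),Epsilon).
Epsilon is sister to the clade containing all other ingroup taxa, so it is the earliest-diverging (most basal) ingroup lineage.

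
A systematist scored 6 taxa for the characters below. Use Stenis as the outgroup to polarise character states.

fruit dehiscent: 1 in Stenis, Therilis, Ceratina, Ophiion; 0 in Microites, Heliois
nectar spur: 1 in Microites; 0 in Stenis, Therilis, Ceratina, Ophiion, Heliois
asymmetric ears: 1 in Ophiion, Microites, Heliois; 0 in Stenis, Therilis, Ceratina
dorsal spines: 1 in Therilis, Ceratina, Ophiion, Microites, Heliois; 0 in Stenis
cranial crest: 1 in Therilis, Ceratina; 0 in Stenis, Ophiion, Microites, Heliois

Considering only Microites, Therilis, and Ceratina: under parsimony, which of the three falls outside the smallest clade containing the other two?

Microites

Character polarity is set by the outgroup: the derived state is whichever differs from the outgroup's state, so for fruit dehiscent the derived state is '0', and for the remaining characters it is '1'.
fruit dehiscent: derived state '0' in Heliois and Microites only — synapomorphy for {Heliois, Microites}.
nectar spur: derived state '1' in Microites only — an autapomorphy, so it tells us nothing about relationships among taxa.
Only Heliois, Microites, and Ophiion show the derived state '1' for asymmetric ears, supporting them as a clade.
All ingroup taxa share the derived state '1' for dorsal spines; it defines the ingroup but does not resolve relationships within it.
cranial crest: derived state '1' in Ceratina and Therilis only — synapomorphy for {Ceratina, Therilis}.
Most parsimonious ingroup topology: ((Therilis,Ceratina),(Ophiion,(Microites,Heliois))).
Ceratina and Therilis share a more recent common ancestor with each other than either does with Microites, so Microites is the least closely related of the three.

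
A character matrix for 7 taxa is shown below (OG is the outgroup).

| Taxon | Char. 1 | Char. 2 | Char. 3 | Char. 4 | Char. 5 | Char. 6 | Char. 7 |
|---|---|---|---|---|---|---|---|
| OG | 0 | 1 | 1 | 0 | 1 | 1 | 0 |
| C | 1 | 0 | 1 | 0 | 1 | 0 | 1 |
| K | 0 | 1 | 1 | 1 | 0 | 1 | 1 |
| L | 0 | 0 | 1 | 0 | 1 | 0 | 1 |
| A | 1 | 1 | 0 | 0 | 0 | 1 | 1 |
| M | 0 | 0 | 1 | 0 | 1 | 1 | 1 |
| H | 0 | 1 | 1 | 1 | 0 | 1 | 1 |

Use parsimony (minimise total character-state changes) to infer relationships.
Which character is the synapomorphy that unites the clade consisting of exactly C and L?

Character polarity is set by the outgroup: the derived state is whichever differs from the outgroup's state, so for Char. 2, Char. 3, Char. 5, Char. 6 the derived state is '0', and for the remaining characters it is '1'.
Char. 1 groups A and C, which is incompatible with the clades supported by the remaining characters; treating it as convergent (homoplasy) costs fewer steps than any alternative tree.
Only C, L, and M show the derived state '0' for Char. 2, supporting them as a clade.
Char. 3: derived state '0' in A only — an autapomorphy, so it tells us nothing about relationships among taxa.
Char. 4: derived state '1' in H and K only — synapomorphy for {H, K}.
Char. 5: derived state '0' in A, H, and K only — synapomorphy for {A, H, K}.
Char. 6: derived state '0' in C and L only — synapomorphy for {C, L}.
All ingroup taxa share the derived state '1' for Char. 7; it defines the ingroup but does not resolve relationships within it.
Most parsimonious ingroup topology: (((C,L),M),((K,H),A)).
The clade {C, L} is supported by Char. 6: its derived state '0' occurs in exactly those taxa and in no other taxon (including the outgroup).

Char. 6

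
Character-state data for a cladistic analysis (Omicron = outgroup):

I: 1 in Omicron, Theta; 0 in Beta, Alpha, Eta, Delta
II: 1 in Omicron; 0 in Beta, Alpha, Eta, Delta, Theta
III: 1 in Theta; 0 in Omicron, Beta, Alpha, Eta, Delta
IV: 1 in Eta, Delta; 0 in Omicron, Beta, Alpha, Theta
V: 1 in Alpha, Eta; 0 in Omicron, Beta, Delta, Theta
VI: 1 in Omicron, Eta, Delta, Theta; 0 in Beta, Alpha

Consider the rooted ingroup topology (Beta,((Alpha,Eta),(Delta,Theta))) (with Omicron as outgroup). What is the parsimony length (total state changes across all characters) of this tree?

Map each character onto (Beta,((Alpha,Eta),(Delta,Theta))) (rooted by Omicron) and count the minimum state changes it requires (Fitch parsimony):
I: 2; II: 1; III: 1; IV: 2; V: 1; VI: 2.
Total tree length = 9.

9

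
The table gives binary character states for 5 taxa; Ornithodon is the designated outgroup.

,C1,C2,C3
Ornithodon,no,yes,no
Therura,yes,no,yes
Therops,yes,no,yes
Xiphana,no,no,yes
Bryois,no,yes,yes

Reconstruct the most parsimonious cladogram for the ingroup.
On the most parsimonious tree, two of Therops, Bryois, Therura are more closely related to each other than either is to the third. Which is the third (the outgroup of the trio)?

Character polarity is set by the outgroup: the derived state is whichever differs from the outgroup's state, so for C2 the derived state is 'no', and for the remaining characters it is 'yes'.
Only Therops and Therura show the derived state 'yes' for C1, supporting them as a clade.
Only Therops, Therura, and Xiphana show the derived state 'no' for C2, supporting them as a clade.
C3 (derived state 'yes') is shared by all ingroup taxa — unites the whole ingroup.
Most parsimonious ingroup topology: (((Therura,Therops),Xiphana),Bryois).
Therops and Therura share a more recent common ancestor with each other than either does with Bryois, so Bryois is the least closely related of the three.

Bryois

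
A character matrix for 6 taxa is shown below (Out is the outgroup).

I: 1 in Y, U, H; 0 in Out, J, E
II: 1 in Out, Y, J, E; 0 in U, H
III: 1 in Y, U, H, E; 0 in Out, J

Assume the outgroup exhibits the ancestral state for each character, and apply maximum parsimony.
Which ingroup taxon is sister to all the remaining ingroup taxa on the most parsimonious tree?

J

Character polarity is set by the outgroup: the derived state is whichever differs from the outgroup's state, so for II the derived state is '0', and for the remaining characters it is '1'.
Only H, U, and Y show the derived state '1' for I, supporting them as a clade.
II (derived state '0') is shared by H and U — a synapomorphy uniting that clade.
Only E, H, U, and Y show the derived state '1' for III, supporting them as a clade.
Most parsimonious ingroup topology: (((Y,(U,H)),E),J).
J is sister to the clade containing all other ingroup taxa, so it is the earliest-diverging (most basal) ingroup lineage.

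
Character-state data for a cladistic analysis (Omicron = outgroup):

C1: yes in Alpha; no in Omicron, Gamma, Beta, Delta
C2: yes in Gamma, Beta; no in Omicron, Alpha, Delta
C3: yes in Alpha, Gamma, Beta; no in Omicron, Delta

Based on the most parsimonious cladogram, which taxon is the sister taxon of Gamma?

Beta

The outgroup has state 'no' for every character, so 'yes' is the derived state throughout.
C1: derived state 'yes' in Alpha only — an autapomorphy, so it tells us nothing about relationships among taxa.
C2: derived state 'yes' in Beta and Gamma only — synapomorphy for {Beta, Gamma}.
C3: derived state 'yes' in Alpha, Beta, and Gamma only — synapomorphy for {Alpha, Beta, Gamma}.
Most parsimonious ingroup topology: ((Alpha,(Gamma,Beta)),Delta).
Gamma and Beta form a cherry on this tree, so they are sister taxa.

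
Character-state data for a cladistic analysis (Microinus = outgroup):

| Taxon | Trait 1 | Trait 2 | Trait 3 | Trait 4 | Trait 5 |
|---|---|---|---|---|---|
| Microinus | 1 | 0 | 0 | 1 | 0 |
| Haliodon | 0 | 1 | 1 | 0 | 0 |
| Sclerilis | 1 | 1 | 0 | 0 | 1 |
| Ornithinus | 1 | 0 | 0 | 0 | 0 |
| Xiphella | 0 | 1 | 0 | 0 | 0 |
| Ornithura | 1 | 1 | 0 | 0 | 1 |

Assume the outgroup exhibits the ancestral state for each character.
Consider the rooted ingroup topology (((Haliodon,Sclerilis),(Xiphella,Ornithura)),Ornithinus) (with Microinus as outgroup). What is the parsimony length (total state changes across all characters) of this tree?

7

Map each character onto (((Haliodon,Sclerilis),(Xiphella,Ornithura)),Ornithinus) (rooted by Microinus) and count the minimum state changes it requires (Fitch parsimony):
Trait 1: 2; Trait 2: 1; Trait 3: 1; Trait 4: 1; Trait 5: 2.
Total tree length = 7.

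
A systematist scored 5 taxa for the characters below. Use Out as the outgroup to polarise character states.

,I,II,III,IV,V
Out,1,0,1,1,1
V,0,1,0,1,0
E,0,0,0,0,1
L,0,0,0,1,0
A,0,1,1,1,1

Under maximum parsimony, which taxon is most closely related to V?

L

Character polarity is set by the outgroup: the derived state is whichever differs from the outgroup's state, so for I, III, IV, V the derived state is '0', and for the remaining characters it is '1'.
All ingroup taxa share the derived state '0' for I; it defines the ingroup but does not resolve relationships within it.
II groups A and V, which is incompatible with the clades supported by the remaining characters; treating it as convergent (homoplasy) costs fewer steps than any alternative tree.
Only E, L, and V show the derived state '0' for III, supporting them as a clade.
IV (derived state '0') is unique to E (autapomorphy; uninformative for grouping).
V: derived state '0' in L and V only — synapomorphy for {L, V}.
Most parsimonious ingroup topology: (((V,L),E),A).
V and L form a cherry on this tree, so they are sister taxa.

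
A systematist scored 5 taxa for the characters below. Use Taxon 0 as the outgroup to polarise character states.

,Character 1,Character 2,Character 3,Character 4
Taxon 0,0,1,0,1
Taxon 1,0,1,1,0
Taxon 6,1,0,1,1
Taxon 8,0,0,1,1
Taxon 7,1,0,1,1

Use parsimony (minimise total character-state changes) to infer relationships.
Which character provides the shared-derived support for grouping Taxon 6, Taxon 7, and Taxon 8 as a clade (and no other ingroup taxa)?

Character 2

Character polarity is set by the outgroup: the derived state is whichever differs from the outgroup's state, so for Character 2, Character 4 the derived state is '0', and for the remaining characters it is '1'.
Character 1 (derived state '1') is shared by Taxon 6 and Taxon 7 — a synapomorphy uniting that clade.
Character 2 (derived state '0') is shared by Taxon 6, Taxon 7, and Taxon 8 — a synapomorphy uniting that clade.
Character 3 (derived state '1') is shared by all ingroup taxa — unites the whole ingroup.
Character 4 (derived state '0') is unique to Taxon 1 (autapomorphy; uninformative for grouping).
Most parsimonious ingroup topology: ((Taxon 8,(Taxon 6,Taxon 7)),Taxon 1).
The clade {Taxon 6, Taxon 7, Taxon 8} is supported by Character 2: its derived state '0' occurs in exactly those taxa and in no other taxon (including the outgroup).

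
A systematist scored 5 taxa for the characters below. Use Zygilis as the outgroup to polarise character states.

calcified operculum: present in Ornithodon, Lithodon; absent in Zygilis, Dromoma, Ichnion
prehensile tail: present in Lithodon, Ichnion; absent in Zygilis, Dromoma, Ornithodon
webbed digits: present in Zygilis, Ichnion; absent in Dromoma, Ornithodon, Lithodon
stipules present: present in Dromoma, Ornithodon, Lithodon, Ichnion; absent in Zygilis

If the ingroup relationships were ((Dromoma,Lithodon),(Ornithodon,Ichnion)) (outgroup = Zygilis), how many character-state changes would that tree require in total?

Map each character onto ((Dromoma,Lithodon),(Ornithodon,Ichnion)) (rooted by Zygilis) and count the minimum state changes it requires (Fitch parsimony):
calcified operculum: 2; prehensile tail: 2; webbed digits: 2; stipules present: 1.
Total tree length = 7.

7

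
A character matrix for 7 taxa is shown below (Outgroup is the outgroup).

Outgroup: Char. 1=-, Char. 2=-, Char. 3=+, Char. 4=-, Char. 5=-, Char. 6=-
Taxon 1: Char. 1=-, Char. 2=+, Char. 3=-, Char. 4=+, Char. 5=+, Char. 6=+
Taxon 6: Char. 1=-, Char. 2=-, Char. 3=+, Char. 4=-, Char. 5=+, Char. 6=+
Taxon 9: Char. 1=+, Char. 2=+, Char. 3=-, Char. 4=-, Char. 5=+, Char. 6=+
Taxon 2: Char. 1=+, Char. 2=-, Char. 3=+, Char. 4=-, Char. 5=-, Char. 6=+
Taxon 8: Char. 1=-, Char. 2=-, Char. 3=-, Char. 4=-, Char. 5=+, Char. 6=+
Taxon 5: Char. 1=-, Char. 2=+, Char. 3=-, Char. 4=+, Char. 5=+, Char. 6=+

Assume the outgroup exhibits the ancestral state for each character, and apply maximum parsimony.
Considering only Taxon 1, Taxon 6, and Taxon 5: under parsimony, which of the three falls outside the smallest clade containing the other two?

Taxon 6

Character polarity is set by the outgroup: the derived state is whichever differs from the outgroup's state, so for Char. 3 the derived state is '-', and for the remaining characters it is '+'.
Char. 1 groups Taxon 2 and Taxon 9, which is incompatible with the clades supported by the remaining characters; treating it as convergent (homoplasy) costs fewer steps than any alternative tree.
Char. 2 (derived state '+') is shared by Taxon 1, Taxon 5, and Taxon 9 — a synapomorphy uniting that clade.
Char. 3 (derived state '-') is shared by Taxon 1, Taxon 5, Taxon 8, and Taxon 9 — a synapomorphy uniting that clade.
Char. 4 (derived state '+') is shared by Taxon 1 and Taxon 5 — a synapomorphy uniting that clade.
Char. 5 (derived state '+') is shared by Taxon 1, Taxon 5, Taxon 6, Taxon 8, and Taxon 9 — a synapomorphy uniting that clade.
Char. 6 (derived state '+') is shared by all ingroup taxa — unites the whole ingroup.
Most parsimonious ingroup topology: (((((Taxon 1,Taxon 5),Taxon 9),Taxon 8),Taxon 6),Taxon 2).
Taxon 5 and Taxon 1 share a more recent common ancestor with each other than either does with Taxon 6, so Taxon 6 is the least closely related of the three.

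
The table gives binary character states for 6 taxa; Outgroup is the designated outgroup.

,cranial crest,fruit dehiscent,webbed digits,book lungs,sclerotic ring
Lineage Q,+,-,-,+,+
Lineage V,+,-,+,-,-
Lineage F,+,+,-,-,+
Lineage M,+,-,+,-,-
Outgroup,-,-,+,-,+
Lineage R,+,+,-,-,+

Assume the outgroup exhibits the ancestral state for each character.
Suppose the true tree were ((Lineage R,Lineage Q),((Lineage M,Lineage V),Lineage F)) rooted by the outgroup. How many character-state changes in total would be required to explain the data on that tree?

Map each character onto ((Lineage R,Lineage Q),((Lineage M,Lineage V),Lineage F)) (rooted by Outgroup) and count the minimum state changes it requires (Fitch parsimony):
cranial crest: 1; fruit dehiscent: 2; webbed digits: 2; book lungs: 1; sclerotic ring: 1.
Total tree length = 7.

7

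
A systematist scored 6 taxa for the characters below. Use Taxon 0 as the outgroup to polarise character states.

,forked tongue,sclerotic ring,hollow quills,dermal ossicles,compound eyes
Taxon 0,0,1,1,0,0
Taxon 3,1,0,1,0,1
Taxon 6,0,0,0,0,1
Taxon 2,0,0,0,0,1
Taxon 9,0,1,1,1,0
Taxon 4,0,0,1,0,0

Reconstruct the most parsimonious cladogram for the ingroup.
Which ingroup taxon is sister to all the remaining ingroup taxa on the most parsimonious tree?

Taxon 9

Character polarity is set by the outgroup: the derived state is whichever differs from the outgroup's state, so for sclerotic ring, hollow quills the derived state is '0', and for the remaining characters it is '1'.
forked tongue (derived state '1') is unique to Taxon 3 (autapomorphy; uninformative for grouping).
Only Taxon 2, Taxon 3, Taxon 4, and Taxon 6 show the derived state '0' for sclerotic ring, supporting them as a clade.
hollow quills (derived state '0') is shared by Taxon 2 and Taxon 6 — a synapomorphy uniting that clade.
dermal ossicles: derived state '1' in Taxon 9 only — an autapomorphy, so it tells us nothing about relationships among taxa.
compound eyes (derived state '1') is shared by Taxon 2, Taxon 3, and Taxon 6 — a synapomorphy uniting that clade.
Most parsimonious ingroup topology: (((Taxon 3,(Taxon 6,Taxon 2)),Taxon 4),Taxon 9).
Taxon 9 is sister to the clade containing all other ingroup taxa, so it is the earliest-diverging (most basal) ingroup lineage.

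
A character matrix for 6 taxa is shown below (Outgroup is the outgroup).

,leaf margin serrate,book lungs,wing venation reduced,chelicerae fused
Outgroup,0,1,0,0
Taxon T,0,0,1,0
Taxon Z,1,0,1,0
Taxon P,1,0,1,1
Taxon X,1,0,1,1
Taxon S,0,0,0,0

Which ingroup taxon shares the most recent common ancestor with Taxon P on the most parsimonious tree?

Taxon X

Character polarity is set by the outgroup: the derived state is whichever differs from the outgroup's state, so for book lungs the derived state is '0', and for the remaining characters it is '1'.
leaf margin serrate: derived state '1' in Taxon P, Taxon X, and Taxon Z only — synapomorphy for {Taxon P, Taxon X, Taxon Z}.
All ingroup taxa share the derived state '0' for book lungs; it defines the ingroup but does not resolve relationships within it.
wing venation reduced (derived state '1') is shared by Taxon P, Taxon T, Taxon X, and Taxon Z — a synapomorphy uniting that clade.
chelicerae fused (derived state '1') is shared by Taxon P and Taxon X — a synapomorphy uniting that clade.
Most parsimonious ingroup topology: ((Taxon T,(Taxon Z,(Taxon P,Taxon X))),Taxon S).
Taxon P and Taxon X form a cherry on this tree, so they are sister taxa.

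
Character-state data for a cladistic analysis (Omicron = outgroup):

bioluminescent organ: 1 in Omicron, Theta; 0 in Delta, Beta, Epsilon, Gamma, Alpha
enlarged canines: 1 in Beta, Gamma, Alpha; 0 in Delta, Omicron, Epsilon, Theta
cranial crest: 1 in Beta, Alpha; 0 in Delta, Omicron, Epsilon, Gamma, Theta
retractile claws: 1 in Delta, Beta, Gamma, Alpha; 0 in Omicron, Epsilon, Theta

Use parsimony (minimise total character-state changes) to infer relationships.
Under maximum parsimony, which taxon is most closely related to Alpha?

Beta

Character polarity is set by the outgroup: the derived state is whichever differs from the outgroup's state, so for bioluminescent organ the derived state is '0', and for the remaining characters it is '1'.
bioluminescent organ: derived state '0' in Alpha, Beta, Delta, Epsilon, and Gamma only — synapomorphy for {Alpha, Beta, Delta, Epsilon, Gamma}.
Only Alpha, Beta, and Gamma show the derived state '1' for enlarged canines, supporting them as a clade.
cranial crest: derived state '1' in Alpha and Beta only — synapomorphy for {Alpha, Beta}.
retractile claws: derived state '1' in Alpha, Beta, Delta, and Gamma only — synapomorphy for {Alpha, Beta, Delta, Gamma}.
Most parsimonious ingroup topology: (((((Beta,Alpha),Gamma),Delta),Epsilon),Theta).
Alpha and Beta form a cherry on this tree, so they are sister taxa.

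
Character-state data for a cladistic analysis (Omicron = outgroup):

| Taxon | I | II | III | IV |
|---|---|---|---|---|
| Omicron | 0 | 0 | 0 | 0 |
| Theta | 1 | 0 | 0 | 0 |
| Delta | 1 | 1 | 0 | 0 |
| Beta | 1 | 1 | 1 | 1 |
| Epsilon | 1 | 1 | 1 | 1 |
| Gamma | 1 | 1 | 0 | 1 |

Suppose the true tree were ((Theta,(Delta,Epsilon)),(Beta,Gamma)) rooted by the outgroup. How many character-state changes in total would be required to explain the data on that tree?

Map each character onto ((Theta,(Delta,Epsilon)),(Beta,Gamma)) (rooted by Omicron) and count the minimum state changes it requires (Fitch parsimony):
I: 1; II: 2; III: 2; IV: 2.
Total tree length = 7.

7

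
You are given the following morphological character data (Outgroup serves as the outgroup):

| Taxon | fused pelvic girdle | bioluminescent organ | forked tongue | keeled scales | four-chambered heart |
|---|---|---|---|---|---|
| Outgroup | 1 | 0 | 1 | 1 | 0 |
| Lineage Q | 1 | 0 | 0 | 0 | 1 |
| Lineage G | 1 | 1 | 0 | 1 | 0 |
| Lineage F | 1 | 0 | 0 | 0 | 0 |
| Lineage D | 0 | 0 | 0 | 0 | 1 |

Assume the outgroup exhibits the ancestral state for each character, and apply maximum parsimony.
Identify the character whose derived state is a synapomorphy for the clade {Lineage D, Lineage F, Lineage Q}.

Character polarity is set by the outgroup: the derived state is whichever differs from the outgroup's state, so for fused pelvic girdle, forked tongue, keeled scales the derived state is '0', and for the remaining characters it is '1'.
fused pelvic girdle: derived state '0' in Lineage D only — an autapomorphy, so it tells us nothing about relationships among taxa.
bioluminescent organ: derived state '1' in Lineage G only — an autapomorphy, so it tells us nothing about relationships among taxa.
forked tongue (derived state '0') is shared by all ingroup taxa — unites the whole ingroup.
keeled scales: derived state '0' in Lineage D, Lineage F, and Lineage Q only — synapomorphy for {Lineage D, Lineage F, Lineage Q}.
four-chambered heart (derived state '1') is shared by Lineage D and Lineage Q — a synapomorphy uniting that clade.
Most parsimonious ingroup topology: (((Lineage Q,Lineage D),Lineage F),Lineage G).
The clade {Lineage D, Lineage F, Lineage Q} is supported by keeled scales: its derived state '0' occurs in exactly those taxa and in no other taxon (including the outgroup).

keeled scales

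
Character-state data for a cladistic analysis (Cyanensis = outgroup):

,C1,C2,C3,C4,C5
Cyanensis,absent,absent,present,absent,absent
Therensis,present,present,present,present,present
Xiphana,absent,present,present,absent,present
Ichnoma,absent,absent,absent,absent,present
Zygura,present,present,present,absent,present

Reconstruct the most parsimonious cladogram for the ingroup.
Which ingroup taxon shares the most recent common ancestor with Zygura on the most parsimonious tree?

Therensis

Character polarity is set by the outgroup: the derived state is whichever differs from the outgroup's state, so for C3 the derived state is 'absent', and for the remaining characters it is 'present'.
Only Therensis and Zygura show the derived state 'present' for C1, supporting them as a clade.
Only Therensis, Xiphana, and Zygura show the derived state 'present' for C2, supporting them as a clade.
C3 (derived state 'absent') is unique to Ichnoma (autapomorphy; uninformative for grouping).
C4: derived state 'present' in Therensis only — an autapomorphy, so it tells us nothing about relationships among taxa.
All ingroup taxa share the derived state 'present' for C5; it defines the ingroup but does not resolve relationships within it.
Most parsimonious ingroup topology: (((Therensis,Zygura),Xiphana),Ichnoma).
Zygura and Therensis form a cherry on this tree, so they are sister taxa.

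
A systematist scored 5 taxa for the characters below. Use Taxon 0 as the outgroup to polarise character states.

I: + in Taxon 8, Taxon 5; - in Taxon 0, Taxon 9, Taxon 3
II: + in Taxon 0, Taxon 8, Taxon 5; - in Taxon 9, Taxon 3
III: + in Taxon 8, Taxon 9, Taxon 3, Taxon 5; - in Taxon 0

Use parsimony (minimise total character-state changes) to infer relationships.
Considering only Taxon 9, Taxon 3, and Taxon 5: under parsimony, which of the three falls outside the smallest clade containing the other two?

Taxon 5

Character polarity is set by the outgroup: the derived state is whichever differs from the outgroup's state, so for II the derived state is '-', and for the remaining characters it is '+'.
I: derived state '+' in Taxon 5 and Taxon 8 only — synapomorphy for {Taxon 5, Taxon 8}.
II: derived state '-' in Taxon 3 and Taxon 9 only — synapomorphy for {Taxon 3, Taxon 9}.
III (derived state '+') is shared by all ingroup taxa — unites the whole ingroup.
Most parsimonious ingroup topology: ((Taxon 8,Taxon 5),(Taxon 9,Taxon 3)).
Taxon 3 and Taxon 9 share a more recent common ancestor with each other than either does with Taxon 5, so Taxon 5 is the least closely related of the three.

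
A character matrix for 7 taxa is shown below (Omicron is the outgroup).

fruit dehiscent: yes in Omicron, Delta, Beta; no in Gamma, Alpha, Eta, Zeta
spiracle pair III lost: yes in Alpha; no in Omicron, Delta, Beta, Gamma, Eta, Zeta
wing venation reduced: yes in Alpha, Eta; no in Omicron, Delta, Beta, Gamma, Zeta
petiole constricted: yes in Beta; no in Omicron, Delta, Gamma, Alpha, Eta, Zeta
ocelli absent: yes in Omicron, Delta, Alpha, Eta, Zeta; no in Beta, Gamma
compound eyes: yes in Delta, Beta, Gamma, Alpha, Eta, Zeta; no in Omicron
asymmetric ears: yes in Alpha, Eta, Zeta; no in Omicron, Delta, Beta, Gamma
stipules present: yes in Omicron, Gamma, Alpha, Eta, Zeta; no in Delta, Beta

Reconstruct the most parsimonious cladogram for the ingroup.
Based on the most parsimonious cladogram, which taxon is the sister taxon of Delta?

Beta

Character polarity is set by the outgroup: the derived state is whichever differs from the outgroup's state, so for fruit dehiscent, ocelli absent, stipules present the derived state is 'no', and for the remaining characters it is 'yes'.
Only Alpha, Eta, Gamma, and Zeta show the derived state 'no' for fruit dehiscent, supporting them as a clade.
spiracle pair III lost: derived state 'yes' in Alpha only — an autapomorphy, so it tells us nothing about relationships among taxa.
wing venation reduced: derived state 'yes' in Alpha and Eta only — synapomorphy for {Alpha, Eta}.
petiole constricted (derived state 'yes') is unique to Beta (autapomorphy; uninformative for grouping).
ocelli absent groups Beta and Gamma, which is incompatible with the clades supported by the remaining characters; treating it as convergent (homoplasy) costs fewer steps than any alternative tree.
All ingroup taxa share the derived state 'yes' for compound eyes; it defines the ingroup but does not resolve relationships within it.
asymmetric ears (derived state 'yes') is shared by Alpha, Eta, and Zeta — a synapomorphy uniting that clade.
stipules present: derived state 'no' in Beta and Delta only — synapomorphy for {Beta, Delta}.
Most parsimonious ingroup topology: ((Delta,Beta),(Gamma,((Alpha,Eta),Zeta))).
Delta and Beta form a cherry on this tree, so they are sister taxa.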